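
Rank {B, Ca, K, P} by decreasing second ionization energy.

K > B > P > Ca

Consider each +1 ion: B⁺ still has 2 valence electrons; Ca⁺ still has 1 valence electron; K⁺ is the bare [Ar] core; P⁺ still has 4 valence electrons.
Breaking into a closed-shell core is much more expensive than removing a leftover valence electron — K has the largest IE_2 here.
Valence configurations: B⁺ [He]2s², Ca⁺ [Ar]4s¹, P⁺ [Ne]3s²3p².
The numbers (kJ/mol): B 2427, Ca 1145, K 3052, P 1907.
Hence IE_2: Ca < P < B < K.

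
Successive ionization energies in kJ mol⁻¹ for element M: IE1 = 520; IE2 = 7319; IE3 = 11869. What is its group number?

Group 1

Look for the largest jump between consecutive ionization energies: IE2/IE1 ≈ 14.1, far larger than any earlier ratio.
That jump marks the point where a core electron is being removed. So the atom has 1 valence electron.
A main-group element with 1 valence electron is in group 1.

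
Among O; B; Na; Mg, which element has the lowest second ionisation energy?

After 1 electron has been removed, what remains? O⁺ still has 5 valence electrons; B⁺ still has 2 valence electrons; Na⁺ is the bare [Ne] core; Mg⁺ still has 1 valence electron.
Pulling an electron out of a noble-gas core costs far more than removing a remaining valence electron, so Na sits at the high end of IE_2.
Valence configurations: O⁺ [He]2s²2p³, B⁺ [He]2s², Mg⁺ [Ne]3s¹.
The numbers (kJ/mol): O 3388, B 2427, Na 4562, Mg 1451.
Putting it together, IE_2: Mg < B < O < Na.

Mg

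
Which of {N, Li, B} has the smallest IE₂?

The second ionization energy removes an electron from the +1 ion. For each element: N⁺ still has 4 valence electrons; Li⁺ is the bare [He] core; B⁺ still has 2 valence electrons.
Pulling an electron out of a noble-gas core costs far more than removing a remaining valence electron, so Li sits at the high end of IE_2.
Valence configurations: N⁺ [He]2s²2p², B⁺ [He]2s².
Approximate IE_2 values (kJ/mol): N 2856, Li 7298, B 2427.
Hence IE_2: B < N < Li.

B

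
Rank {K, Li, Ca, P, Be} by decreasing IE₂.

Consider each +1 ion: K⁺ is the bare [Ar] core; Li⁺ is the bare [He] core; Ca⁺ still has 1 valence electron; P⁺ still has 4 valence electrons; Be⁺ still has 1 valence electron.
Breaking into a closed-shell core is much more expensive than removing a leftover valence electron — K and Li have the largest IE_2 here.
Valence configurations: Ca⁺ [Ar]4s¹, P⁺ [Ne]3s²3p², Be⁺ [He]2s¹.
Tabulated IE_2 (kJ/mol): K 3052, Li 7298, Ca 1145, P 1907, Be 1757.
Hence IE_2: Ca < Be < P < K < Li.

Li, K, P, Be, Ca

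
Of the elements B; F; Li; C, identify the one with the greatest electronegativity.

Li is in period 2, group 1; B is in period 2, group 13; C is in period 2, group 14; F is in period 2, group 17.
Atoms toward the upper right of the periodic table pull bonding electrons most strongly.
All lie in period 2, so electronegativity increases left to right.
The greatest electronegativity among these belongs to F.

F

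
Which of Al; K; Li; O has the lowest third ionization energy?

After 2 electrons have been removed, what remains? Al²⁺ still has 1 valence electron; K²⁺ is already 1 electron into the core; Li²⁺ is already 1 electron into the core; O²⁺ still has 4 valence electrons.
Usually core removal costs more than valence removal, but here the competition is close: a tightly held n=2 valence electron can cost more to remove than an n=3 core electron, so the actual values have to decide it.
Valence configurations: Al²⁺ [Ne]3s¹, O²⁺ [He]2s²2p².
Tabulated IE_3 (kJ/mol): Al 2745, K 4420, Li 11815, O 5300.
So the third ionization energies run Al < K < O < Li.

Al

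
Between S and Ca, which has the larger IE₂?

S

IE_2 is the cost of taking one more electron from the +1 cation: S⁺ still has 5 valence electrons; Ca⁺ still has 1 valence electron.
All are still removing valence electrons, so compare the +1 ions as you would atoms: IE_2 generally rises across a period (higher Z_eff) and falls down a group (larger shell), subject to the usual subshell exceptions.
Valence configurations: S⁺ [Ne]3s²3p³, Ca⁺ [Ar]4s¹.
The numbers (kJ/mol): S 2252, Ca 1145.
Hence IE_2: Ca < S.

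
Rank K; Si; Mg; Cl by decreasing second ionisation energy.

K, Cl, Si, Mg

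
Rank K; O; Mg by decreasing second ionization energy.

O > K > Mg

IE_2 is the cost of taking one more electron from the +1 cation: K⁺ is the bare [Ar] core; O⁺ still has 5 valence electrons; Mg⁺ still has 1 valence electron.
Usually core removal costs more than valence removal, but here the competition is close: a tightly held n=2 valence electron can cost more to remove than an n=3 core electron, so the actual values have to decide it.
Valence configurations: O⁺ [He]2s²2p³, Mg⁺ [Ne]3s¹.
The numbers (kJ/mol): K 3052, O 3388, Mg 1451.
Putting it together, IE_2: Mg < K < O.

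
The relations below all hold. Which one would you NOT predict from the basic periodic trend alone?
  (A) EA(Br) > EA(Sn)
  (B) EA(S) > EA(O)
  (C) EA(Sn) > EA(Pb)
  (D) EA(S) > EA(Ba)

The general trend: electron affinity increases across a period and decreases down a group.
(A) Br (period 4, group 17) vs Sn (period 5, group 14): the stated order agrees with the simple trend.
(B) S (period 3, group 16) vs O (period 2, group 16): the stated order contradicts the simple trend.
(C) Sn (period 5, group 14) vs Pb (period 6, group 14): the stated order agrees with the simple trend.
(D) S (period 3, group 16) vs Ba (period 6, group 2): the stated order agrees with the simple trend.
The exception is (B): the compact 2p subshell of O repels the added electron more than S's larger 3p does.

(B)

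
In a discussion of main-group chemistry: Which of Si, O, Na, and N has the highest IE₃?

Na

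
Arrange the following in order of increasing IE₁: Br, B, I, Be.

Be is in period 2, group 2; B is in period 2, group 13; Br is in period 4, group 17; I is in period 5, group 17.
Removing the outermost electron gets harder across a period and easier down a group.
Here both period and group differ, so the two effects have to be weighed against each other.
Be > B: this pair runs against the simple trend — see the exception note.
I > Be: the two effects oppose for this pair; the across-period effect wins (1008 vs 900 kJ/mol).
Br > I: they share group 17; the group trend gives Br the larger value.
Note the exception: Be has a higher first ionization energy than B, contrary to the simple trend — removing B's lone 2p electron is easier than breaking Be's filled 2s².
Approximate values (kJ/mol): Be 900, B 801, Br 1140, I 1008.
So from lowest to highest: B < Be < I < Br.

B < Be < I < Br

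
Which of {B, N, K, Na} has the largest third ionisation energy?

Na

The third ionization energy removes an electron from the +2 ion. For each element: B²⁺ still has 1 valence electron; N²⁺ still has 3 valence electrons; K²⁺ is already 1 electron into the core; Na²⁺ is already 1 electron into the core.
Usually core removal costs more than valence removal, but here the competition is close: a tightly held n=2 valence electron can cost more to remove than an n=3 core electron, so the actual values have to decide it.
Valence configurations: B²⁺ [He]2s¹, N²⁺ [He]2s²2p¹.
Tabulated IE_3 (kJ/mol): B 3660, N 4578, K 4420, Na 6910.
Putting it together, IE_3: B < K < N < Na.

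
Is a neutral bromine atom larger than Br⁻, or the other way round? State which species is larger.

Br⁻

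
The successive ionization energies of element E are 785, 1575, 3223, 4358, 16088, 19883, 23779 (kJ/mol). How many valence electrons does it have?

4

Look for the largest jump between consecutive ionization energies: IE5/IE4 ≈ 3.7, far larger than any earlier ratio.
That jump marks the point where a core electron is being removed. So the atom has 4 valence electrons.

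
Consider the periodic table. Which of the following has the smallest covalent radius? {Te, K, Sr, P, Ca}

P

Radius decreases left→right (rising Z_eff, same n) and increases top→bottom (higher n).
Here both period and group differ, so the two effects have to be weighed against each other.
Te > P: period and group pull opposite ways; the down-group shift dominates (136 vs 111 pm).
Ca > Te: the two effects oppose for this pair; the across-period effect wins (171 vs 136 pm).
Sr > Ca: they share group 2; the group trend gives Sr the larger value.
K > Sr: the two effects oppose for this pair; the across-period effect wins (196 vs 185 pm).
Tabulated atomic radius (pm): P 111, K 196, Ca 171, Sr 185, Te 136.
The smallest covalent radius among these belongs to P.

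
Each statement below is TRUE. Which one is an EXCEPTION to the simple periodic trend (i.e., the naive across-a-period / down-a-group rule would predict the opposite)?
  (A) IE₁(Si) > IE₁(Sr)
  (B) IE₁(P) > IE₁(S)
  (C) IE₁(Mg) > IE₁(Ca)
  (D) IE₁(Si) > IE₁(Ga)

(B)

The general trend: IE₁ increases across a period and decreases down a group.
(A) Si (period 3, group 14) vs Sr (period 5, group 2): the stated order agrees with the simple trend.
(B) P (period 3, group 15) vs S (period 3, group 16): the stated order contradicts the simple trend.
(C) Mg (period 3, group 2) vs Ca (period 4, group 2): the stated order agrees with the simple trend.
(D) Si (period 3, group 14) vs Ga (period 4, group 13): the stated order agrees with the simple trend.
The exception is (B): S (3p⁴) ionizes more easily than half-filled P (3p³) because the paired 3p electron in S is pushed out by e⁻–e⁻ repulsion.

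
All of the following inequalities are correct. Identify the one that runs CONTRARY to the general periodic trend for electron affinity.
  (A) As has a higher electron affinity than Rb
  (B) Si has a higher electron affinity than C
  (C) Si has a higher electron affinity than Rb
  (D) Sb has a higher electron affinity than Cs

(B)

The general trend: electron affinity increases across a period and decreases down a group.
(A) As (period 4, group 15) vs Rb (period 5, group 1): the stated order agrees with the simple trend.
(B) Si (period 3, group 14) vs C (period 2, group 14): the stated order contradicts the simple trend.
(C) Si (period 3, group 14) vs Rb (period 5, group 1): the stated order agrees with the simple trend.
(D) Sb (period 5, group 15) vs Cs (period 6, group 1): the stated order agrees with the simple trend.
The exception is (B): Si's larger, more diffuse 3p orbitals accept an added electron slightly more readily than C's compact 2p.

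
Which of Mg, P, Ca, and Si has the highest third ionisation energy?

Mg

After 2 electrons have been removed, what remains? Mg²⁺ is the bare [Ne] core; P²⁺ still has 3 valence electrons; Ca²⁺ is the bare [Ar] core; Si²⁺ still has 2 valence electrons.
Pulling an electron out of a noble-gas core costs far more than removing a remaining valence electron, so Ca and Mg sit at the high end of IE_3.
Valence configurations: P²⁺ [Ne]3s²3p¹, Si²⁺ [Ne]3s².
P²⁺ loses a lone 3p electron whereas Si²⁺ must break into a filled 3s² pair, so IE_3(Si) > IE_3(P) even though P has the higher nuclear charge.
Approximate IE_3 values (kJ/mol): Mg 7733, P 2914, Ca 4912, Si 3232.
So the third ionization energies run P < Si < Ca < Mg.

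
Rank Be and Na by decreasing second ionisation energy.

Consider each +1 ion: Be⁺ still has 1 valence electron; Na⁺ is the bare [Ne] core.
Breaking into a closed-shell core is much more expensive than removing a leftover valence electron — Na has the largest IE_2 here.
Tabulated IE_2 (kJ/mol): Be 1757, Na 4562.
Putting it together, IE_2: Be < Na.

Na > Be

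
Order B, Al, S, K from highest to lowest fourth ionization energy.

IE_4 is the cost of taking one more electron from the +3 cation: B³⁺ is the bare [He] core; Al³⁺ is the bare [Ne] core; S³⁺ still has 3 valence electrons; K³⁺ is already 2 electrons into the core.
Pulling an electron out of a noble-gas core costs far more than removing a remaining valence electron, so K, Al and B sit at the high end of IE_4.
Tabulated IE_4 (kJ/mol): B 25026, Al 11577, S 4556, K 5877.
Hence IE_4: S < K < Al < B.

B > Al > K > S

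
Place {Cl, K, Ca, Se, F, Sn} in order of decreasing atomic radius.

F is in period 2, group 17; Cl is in period 3, group 17; K is in period 4, group 1; Ca is in period 4, group 2; Se is in period 4, group 16; Sn is in period 5, group 14.
Radius decreases left→right (rising Z_eff, same n) and increases top→bottom (higher n).
Neither a single period nor a single group — weigh both effects.
Cl > F: Cl sits below F in group 17, so the down-group effect alone puts Cl larger.
Se > Cl: relative to Cl, both the across-period and down-group shifts push Se's atomic radius up.
Sn > Se: both effects reinforce here, so Sn is clearly the larger of the two.
Ca > Sn: the two effects oppose for this pair; the across-period effect wins (171 vs 140 pm).
K > Ca: K lies to the left of Ca in period 4, so the across-period effect alone puts K larger.
Tabulated atomic radius (pm): F 64, Cl 99, K 196, Ca 171, Se 116, Sn 140.
So from largest to smallest: K > Ca > Sn > Se > Cl > F.

K > Ca > Sn > Se > Cl > F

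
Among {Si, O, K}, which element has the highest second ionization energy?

O

Consider each +1 ion: Si⁺ still has 3 valence electrons; O⁺ still has 5 valence electrons; K⁺ is the bare [Ar] core.
Usually core removal costs more than valence removal, but here the competition is close: a tightly held n=2 valence electron can cost more to remove than an n=3 core electron, so the actual values have to decide it.
Valence configurations: Si⁺ [Ne]3s²3p¹, O⁺ [He]2s²2p³.
Approximate IE_2 values (kJ/mol): Si 1577, O 3388, K 3052.
Hence IE_2: Si < K < O.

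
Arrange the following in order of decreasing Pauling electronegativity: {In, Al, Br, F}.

F > Br > In > Al

Smaller atoms with higher effective nuclear charge are more electronegative.
Here both period and group differ, so the two effects have to be weighed against each other.
In > Al: this pair runs against the simple trend — see the exception note.
Br > In: both effects reinforce here, so Br is clearly the higher of the two.
F > Br: they share group 17; the group trend gives F the larger value.
Note the exception: In has a higher electronegativity than Al, contrary to the simple trend — poor shielding by filled d (and f) subshells raises the heavier element's effective nuclear charge more than the simple down-group trend predicts.
Approximate values (Pauling): F 3.98, Al 1.61, Br 2.96, In 1.78.
So from highest to lowest: F > Br > In > Al.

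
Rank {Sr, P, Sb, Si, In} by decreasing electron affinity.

Si > Sb > P > In > Sr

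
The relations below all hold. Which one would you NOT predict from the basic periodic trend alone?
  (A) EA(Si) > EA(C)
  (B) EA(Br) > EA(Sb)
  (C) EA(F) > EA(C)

(A)

The general trend: electron affinity increases across a period and decreases down a group.
(A) Si (period 3, group 14) vs C (period 2, group 14): the stated order contradicts the simple trend.
(B) Br (period 4, group 17) vs Sb (period 5, group 15): the stated order agrees with the simple trend.
(C) F (period 2, group 17) vs C (period 2, group 14): the stated order agrees with the simple trend.
The exception is (A): Si's larger, more diffuse 3p orbitals accept an added electron slightly more readily than C's compact 2p.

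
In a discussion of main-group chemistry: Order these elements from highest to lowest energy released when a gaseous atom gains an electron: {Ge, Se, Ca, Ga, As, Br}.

Br > Se > Ge > As > Ga > Ca

EA tends to increase across a period and decrease down a group, though the pattern is less regular than for IE or radius.
All lie in period 4; the across-period trend (electron affinity increases left to right) applies, with the exception below.
Note the exception: Ge has a higher electron affinity than As, contrary to the simple trend — adding an electron to As's half-filled 4p³ is unfavourable, so Ge (4p²) has the more exothermic EA.
For reference (kJ/mol): Ca 2, Ga 29, Ge 119, As 78, Se 195, Br 325.
So from highest to lowest: Br > Se > Ge > As > Ga > Ca.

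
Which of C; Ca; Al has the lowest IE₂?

IE_2 is the cost of taking one more electron from the +1 cation: C⁺ still has 3 valence electrons; Ca⁺ still has 1 valence electron; Al⁺ still has 2 valence electrons.
All are still removing valence electrons, so compare the +1 ions as you would atoms: IE_2 generally rises across a period (higher Z_eff) and falls down a group (larger shell), subject to the usual subshell exceptions.
Valence configurations: C⁺ [He]2s²2p¹, Ca⁺ [Ar]4s¹, Al⁺ [Ne]3s².
The numbers (kJ/mol): C 2353, Ca 1145, Al 1817.
Hence IE_2: Ca < Al < C.

Ca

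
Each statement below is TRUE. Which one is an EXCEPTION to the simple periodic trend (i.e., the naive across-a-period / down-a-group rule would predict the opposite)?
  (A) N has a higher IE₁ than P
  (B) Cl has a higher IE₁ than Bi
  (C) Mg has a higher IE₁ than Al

The general trend: IE₁ increases across a period and decreases down a group.
(A) N (period 2, group 15) vs P (period 3, group 15): the stated order agrees with the simple trend.
(B) Cl (period 3, group 17) vs Bi (period 6, group 15): the stated order agrees with the simple trend.
(C) Mg (period 3, group 2) vs Al (period 3, group 13): the stated order contradicts the simple trend.
The exception is (C): Al's single 3p electron is easier to remove than one from Mg's filled 3s².

(C)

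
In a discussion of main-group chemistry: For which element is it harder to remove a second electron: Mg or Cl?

Cl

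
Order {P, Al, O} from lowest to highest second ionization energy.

Consider each +1 ion: P⁺ still has 4 valence electrons; Al⁺ still has 2 valence electrons; O⁺ still has 5 valence electrons.
All are still removing valence electrons, so compare the +1 ions as you would atoms: IE_2 generally rises across a period (higher Z_eff) and falls down a group (larger shell), subject to the usual subshell exceptions.
Valence configurations: P⁺ [Ne]3s²3p², Al⁺ [Ne]3s², O⁺ [He]2s²2p³.
The numbers (kJ/mol): P 1907, Al 1817, O 3388.
So the second ionization energies run Al < P < O.

Al < P < O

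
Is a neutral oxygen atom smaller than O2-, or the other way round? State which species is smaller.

O

Forming O2- adds 2 electrons to O. More electron–electron repulsion in the same shell, with unchanged nuclear charge, lets the cloud expand.
An anion is larger than its parent atom: O2- > O.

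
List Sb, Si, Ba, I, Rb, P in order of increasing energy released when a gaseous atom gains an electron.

Si is in period 3, group 14; P is in period 3, group 15; Rb is in period 5, group 1; Sb is in period 5, group 15; I is in period 5, group 17; Ba is in period 6, group 2.
Electron affinity generally becomes more exothermic across a period toward the halogens and less exothermic down a group.
Here both period and group differ, so the two effects have to be weighed against each other.
Rb > Ba: period and group pull opposite ways; the down-group shift dominates (47 vs 14 kJ/mol).
P > Rb: relative to Rb, both the across-period and down-group shifts push P's electron affinity up.
Sb > P: this pair runs against the simple trend — see the exception note.
Si > Sb: period and group pull opposite ways; the down-group shift dominates (134 vs 103 kJ/mol).
I > Si: the two effects oppose for this pair; the across-period effect wins (295 vs 134 kJ/mol).
Note the exception: Sb has a higher electron affinity than P, contrary to the simple trend — both are half-filled np³, but the pairing/repulsion penalty for the added electron shrinks as the p orbitals become larger and more diffuse down the group, and for Sb that outweighs the weaker nuclear attraction.
Note the exception: Si has a higher electron affinity than P, contrary to the simple trend — adding an electron to P's half-filled 3p³ is unfavourable, so Si (3p²) has the more exothermic EA.
For reference (kJ/mol): Si 134, P 72, Rb 47, Sb 103, I 295, Ba 14.
So from lowest to highest: Ba < Rb < P < Sb < Si < I.

Ba, Rb, P, Sb, Si, I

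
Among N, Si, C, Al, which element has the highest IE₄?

After 3 electrons have been removed, what remains? N³⁺ still has 2 valence electrons; Si³⁺ still has 1 valence electron; C³⁺ still has 1 valence electron; Al³⁺ is the bare [Ne] core.
Pulling an electron out of a noble-gas core costs far more than removing a remaining valence electron, so Al sits at the high end of IE_4.
Valence configurations: N³⁺ [He]2s², Si³⁺ [Ne]3s¹, C³⁺ [He]2s¹.
Tabulated IE_4 (kJ/mol): N 7475, Si 4356, C 6223, Al 11577.
Putting it together, IE_4: Si < C < N < Al.

Al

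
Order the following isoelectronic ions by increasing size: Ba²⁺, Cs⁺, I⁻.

Ba²⁺ < Cs⁺ < I⁻

All of these have 54 electrons, so size is governed by nuclear charge alone: the more protons, the stronger the pull on the same electron cloud, and the smaller the ion.
Nuclear charges: Ba²⁺ (Z=56), Cs⁺ (Z=55), I⁻ (Z=53).
Smallest to largest: Ba²⁺ < Cs⁺ < I⁻.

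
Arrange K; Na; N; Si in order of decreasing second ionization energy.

IE_2 is the cost of taking one more electron from the +1 cation: K⁺ is the bare [Ar] core; Na⁺ is the bare [Ne] core; N⁺ still has 4 valence electrons; Si⁺ still has 3 valence electrons.
Breaking into a closed-shell core is much more expensive than removing a leftover valence electron — K and Na have the largest IE_2 here.
Valence configurations: N⁺ [He]2s²2p², Si⁺ [Ne]3s²3p¹.
The numbers (kJ/mol): K 3052, Na 4562, N 2856, Si 1577.
So the second ionization energies run Si < N < K < Na.

Na > K > N > Si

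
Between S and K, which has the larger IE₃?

After 2 electrons have been removed, what remains? S²⁺ still has 4 valence electrons; K²⁺ is already 1 electron into the core.
Pulling an electron out of a noble-gas core costs far more than removing a remaining valence electron, so K sits at the high end of IE_3.
The numbers (kJ/mol): S 3357, K 4420.
Putting it together, IE_3: S < K.

K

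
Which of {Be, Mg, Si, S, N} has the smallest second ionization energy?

Mg

The second ionization energy removes an electron from the +1 ion. For each element: Be⁺ still has 1 valence electron; Mg⁺ still has 1 valence electron; Si⁺ still has 3 valence electrons; S⁺ still has 5 valence electrons; N⁺ still has 4 valence electrons.
All are still removing valence electrons, so compare the +1 ions as you would atoms: IE_2 generally rises across a period (higher Z_eff) and falls down a group (larger shell), subject to the usual subshell exceptions.
Valence configurations: Be⁺ [He]2s¹, Mg⁺ [Ne]3s¹, Si⁺ [Ne]3s²3p¹, S⁺ [Ne]3s²3p³, N⁺ [He]2s²2p².
Approximate IE_2 values (kJ/mol): Be 1757, Mg 1451, Si 1577, S 2252, N 2856.
Putting it together, IE_2: Mg < Si < Be < S < N.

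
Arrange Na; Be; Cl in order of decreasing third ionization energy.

Consider each +2 ion: Na²⁺ is already 1 electron into the core; Be²⁺ is the bare [He] core; Cl²⁺ still has 5 valence electrons.
Breaking into a closed-shell core is much more expensive than removing a leftover valence electron — Na and Be have the largest IE_3 here.
Approximate IE_3 values (kJ/mol): Na 6910, Be 14849, Cl 3822.
Overall IE_3 order: Cl < Na < Be.

Be, Na, Cl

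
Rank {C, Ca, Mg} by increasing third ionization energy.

The third ionization energy removes an electron from the +2 ion. For each element: C²⁺ still has 2 valence electrons; Ca²⁺ is the bare [Ar] core; Mg²⁺ is the bare [Ne] core.
Core electrons are held far more tightly than valence electrons, so Ca and Mg top the IE_3 order.
Tabulated IE_3 (kJ/mol): C 4620, Ca 4912, Mg 7733.
Overall IE_3 order: C < Ca < Mg.

C, Ca, Mg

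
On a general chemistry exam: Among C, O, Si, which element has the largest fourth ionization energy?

O

IE_4 is the cost of taking one more electron from the +3 cation: C³⁺ still has 1 valence electron; O³⁺ still has 3 valence electrons; Si³⁺ still has 1 valence electron.
All are still removing valence electrons, so compare the +3 ions as you would atoms: IE_4 generally rises across a period (higher Z_eff) and falls down a group (larger shell), subject to the usual subshell exceptions.
Valence configurations: C³⁺ [He]2s¹, O³⁺ [He]2s²2p¹, Si³⁺ [Ne]3s¹.
The numbers (kJ/mol): C 6223, O 7469, Si 4356.
Overall IE_4 order: Si < C < O.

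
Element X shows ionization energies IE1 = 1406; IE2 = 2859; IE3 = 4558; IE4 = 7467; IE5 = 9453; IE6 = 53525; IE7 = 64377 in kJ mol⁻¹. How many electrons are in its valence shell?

5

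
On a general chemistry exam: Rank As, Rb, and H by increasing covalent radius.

H, As, Rb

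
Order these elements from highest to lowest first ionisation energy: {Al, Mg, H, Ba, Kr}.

Kr, H, Mg, Al, Ba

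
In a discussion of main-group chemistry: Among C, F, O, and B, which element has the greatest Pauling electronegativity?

F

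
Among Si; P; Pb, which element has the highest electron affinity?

Si is in period 3, group 14; P is in period 3, group 15; Pb is in period 6, group 14.
Adding an electron releases more energy for atoms nearer the top right (short of the noble gases).
Neither a single period nor a single group — weigh both effects.
P > Pb: both effects reinforce here, so P is clearly the higher of the two.
Si > P: this pair runs against the simple trend — see the exception note.
Note the exception: Si has a higher electron affinity than P, contrary to the simple trend — adding an electron to P's half-filled 3p³ is unfavourable, so Si (3p²) has the more exothermic EA.
Approximate values (kJ/mol): Si 134, P 72, Pb 35.
The highest electron affinity among these belongs to Si.

Si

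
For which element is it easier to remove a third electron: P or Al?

Al

IE_3 is the cost of taking one more electron from the +2 cation: P²⁺ still has 3 valence electrons; Al²⁺ still has 1 valence electron.
All are still removing valence electrons, so compare the +2 ions as you would atoms: IE_3 generally rises across a period (higher Z_eff) and falls down a group (larger shell), subject to the usual subshell exceptions.
Valence configurations: P²⁺ [Ne]3s²3p¹, Al²⁺ [Ne]3s¹.
The numbers (kJ/mol): P 2914, Al 2745.
Hence IE_3: Al < P.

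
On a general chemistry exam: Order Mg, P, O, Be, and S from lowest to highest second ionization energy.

Mg < Be < P < S < O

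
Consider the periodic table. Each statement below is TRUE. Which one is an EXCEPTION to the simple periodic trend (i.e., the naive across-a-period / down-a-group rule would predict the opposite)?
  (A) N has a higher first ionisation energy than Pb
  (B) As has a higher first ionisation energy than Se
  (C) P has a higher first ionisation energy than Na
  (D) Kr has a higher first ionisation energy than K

(B)

The general trend: first ionisation energy increases across a period and decreases down a group.
(A) N (period 2, group 15) vs Pb (period 6, group 14): the stated order agrees with the simple trend.
(B) As (period 4, group 15) vs Se (period 4, group 16): the stated order contradicts the simple trend.
(C) P (period 3, group 15) vs Na (period 3, group 1): the stated order agrees with the simple trend.
(D) Kr (period 4, group 18) vs K (period 4, group 1): the stated order agrees with the simple trend.
The exception is (B): Se (4p⁴) ionizes more easily than half-filled As (4p³).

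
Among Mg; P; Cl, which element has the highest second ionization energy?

Cl

After 1 electron has been removed, what remains? Mg⁺ still has 1 valence electron; P⁺ still has 4 valence electrons; Cl⁺ still has 6 valence electrons.
All are still removing valence electrons, so compare the +1 ions as you would atoms: IE_2 generally rises across a period (higher Z_eff) and falls down a group (larger shell), subject to the usual subshell exceptions.
Valence configurations: Mg⁺ [Ne]3s¹, P⁺ [Ne]3s²3p², Cl⁺ [Ne]3s²3p⁴.
The numbers (kJ/mol): Mg 1451, P 1907, Cl 2298.
Overall IE_2 order: Mg < P < Cl.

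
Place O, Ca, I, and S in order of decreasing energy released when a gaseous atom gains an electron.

I, S, O, Ca

EA tends to increase across a period and decrease down a group, though the pattern is less regular than for IE or radius.
Neither a single period nor a single group — weigh both effects.
O > Ca: both effects reinforce here, so O is clearly the higher of the two.
S > O: this pair runs against the simple trend — see the exception note.
I > S: period and group pull opposite ways; the across-period shift dominates (295 vs 200 kJ/mol).
Note the exception: S has a higher electron affinity than O, contrary to the simple trend — the compact 2p subshell of O repels the added electron more than S's larger 3p does.
For reference (kJ/mol): O 141, S 200, Ca 2, I 295.
So from highest to lowest: I > S > O > Ca.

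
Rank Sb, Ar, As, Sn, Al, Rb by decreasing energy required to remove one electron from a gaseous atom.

Ar > As > Sb > Sn > Al > Rb

Al is in period 3, group 13; Ar is in period 3, group 18; As is in period 4, group 15; Rb is in period 5, group 1; Sn is in period 5, group 14; Sb is in period 5, group 15.
IE₁ increases left→right with effective nuclear charge and decreases top→bottom as the valence shell moves farther out.
Here both period and group differ, so the two effects have to be weighed against each other.
Al > Rb: relative to Rb, both the across-period and down-group shifts push Al's first ionization energy up.
Sn > Al: the two effects oppose for this pair; the across-period effect wins (709 vs 578 kJ/mol).
Sb > Sn: Sb lies to the right of Sn in period 5, so the across-period effect alone puts Sb higher.
As > Sb: As sits above Sb in group 15, so the down-group effect alone puts As higher.
Ar > As: relative to As, both the across-period and down-group shifts push Ar's first ionization energy up.
Tabulated first ionization energy (kJ/mol): Al 578, Ar 1521, As 947, Rb 403, Sn 709, Sb 831.
So from highest to lowest: Ar > As > Sb > Sn > Al > Rb.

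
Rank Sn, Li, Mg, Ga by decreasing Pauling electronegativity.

EN rises left→right (higher Z_eff, smaller atoms) and falls top→bottom (larger, more shielded atoms).
A diagonal step moves right (one effect) and down (the opposite effect) at once.
Mg > Li: the two effects oppose for this pair; the across-period effect wins (1.31 vs 0.98).
Ga > Mg: the two effects oppose for this pair; the across-period effect wins (1.81 vs 1.31).
Sn > Ga: period and group pull opposite ways; the across-period shift dominates (1.96 vs 1.81).
Approximate values (Pauling): Li 0.98, Mg 1.31, Ga 1.81, Sn 1.96.
So from highest to lowest: Sn > Ga > Mg > Li.

Sn > Ga > Mg > Li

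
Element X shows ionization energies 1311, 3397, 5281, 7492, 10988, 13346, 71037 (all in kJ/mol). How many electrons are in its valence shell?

6

Look for the largest jump between consecutive ionization energies: IE7/IE6 ≈ 5.3, far larger than any earlier ratio.
That jump marks the point where a core electron is being removed. So the atom has 6 valence electrons.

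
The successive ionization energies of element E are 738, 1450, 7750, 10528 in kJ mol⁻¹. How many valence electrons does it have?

Look for the largest jump between consecutive ionization energies: IE3/IE2 ≈ 5.3, far larger than any earlier ratio.
That jump marks the point where a core electron is being removed. So the atom has 2 valence electrons.

2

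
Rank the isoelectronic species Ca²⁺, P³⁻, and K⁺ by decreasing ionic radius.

P³⁻ > K⁺ > Ca²⁺

All of these have 18 electrons, so size is governed by nuclear charge alone: the more protons, the stronger the pull on the same electron cloud, and the smaller the ion.
Nuclear charges: Ca²⁺ (Z=20), K⁺ (Z=19), P³⁻ (Z=15).
Largest to smallest: P³⁻ > K⁺ > Ca²⁺.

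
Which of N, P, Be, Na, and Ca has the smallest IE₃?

P

Consider each +2 ion: N²⁺ still has 3 valence electrons; P²⁺ still has 3 valence electrons; Be²⁺ is the bare [He] core; Na²⁺ is already 1 electron into the core; Ca²⁺ is the bare [Ar] core.
Pulling an electron out of a noble-gas core costs far more than removing a remaining valence electron, so Ca, Na and Be sit at the high end of IE_3.
Valence configurations: N²⁺ [He]2s²2p¹, P²⁺ [Ne]3s²3p¹.
Approximate IE_3 values (kJ/mol): N 4578, P 2914, Be 14849, Na 6910, Ca 4912.
Overall IE_3 order: P < N < Ca < Na < Be.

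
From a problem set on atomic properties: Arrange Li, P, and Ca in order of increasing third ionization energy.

After 2 electrons have been removed, what remains? Li²⁺ is already 1 electron into the core; P²⁺ still has 3 valence electrons; Ca²⁺ is the bare [Ar] core.
Core electrons are held far more tightly than valence electrons, so Ca and Li top the IE_3 order.
Approximate IE_3 values (kJ/mol): Li 11815, P 2914, Ca 4912.
Putting it together, IE_3: P < Ca < Li.

P < Ca < Li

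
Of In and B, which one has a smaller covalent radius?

Radius decreases left→right (rising Z_eff, same n) and increases top→bottom (higher n).
All are in group 13, so atomic radius increases down the group.
So B has the smaller covalent radius (B < In).

B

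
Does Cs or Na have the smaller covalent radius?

Na

Na is in period 3, group 1; Cs is in period 6, group 1.
Atomic radius shrinks across a period as nuclear charge pulls the same shell inward, and grows down a group as new shells are added.
All are in group 1, so atomic radius increases down the group.
So Na has the smaller covalent radius (Na < Cs).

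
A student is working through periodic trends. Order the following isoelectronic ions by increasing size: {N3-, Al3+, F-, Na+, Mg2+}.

All of these have 10 electrons, so size is governed by nuclear charge alone: the more protons, the stronger the pull on the same electron cloud, and the smaller the ion.
Nuclear charges: Al3+ (Z=13), Mg2+ (Z=12), Na+ (Z=11), F- (Z=9), N3- (Z=7).
Smallest to largest: Al3+ < Mg2+ < Na+ < F- < N3-.

Al3+ < Mg2+ < Na+ < F- < N3-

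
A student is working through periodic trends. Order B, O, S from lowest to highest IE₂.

S, B, O

After 1 electron has been removed, what remains? B⁺ still has 2 valence electrons; O⁺ still has 5 valence electrons; S⁺ still has 5 valence electrons.
All are still removing valence electrons, so compare the +1 ions as you would atoms: IE_2 generally rises across a period (higher Z_eff) and falls down a group (larger shell), subject to the usual subshell exceptions.
Valence configurations: B⁺ [He]2s², O⁺ [He]2s²2p³, S⁺ [Ne]3s²3p³.
Approximate IE_2 values (kJ/mol): B 2427, O 3388, S 2252.
Putting it together, IE_2: S < B < O.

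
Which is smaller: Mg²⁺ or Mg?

Forming Mg²⁺ removes 2 electrons from Mg. Fewer electrons for the same nuclear charge means less shielding and a higher Z_eff on the remaining electrons, and for main-group metals the entire outer shell is lost.
A cation is smaller than its parent atom: Mg²⁺ < Mg.

Mg²⁺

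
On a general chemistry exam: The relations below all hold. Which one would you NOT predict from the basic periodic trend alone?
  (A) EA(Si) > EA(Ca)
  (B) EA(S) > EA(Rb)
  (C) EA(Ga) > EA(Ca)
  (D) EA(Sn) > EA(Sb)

(D)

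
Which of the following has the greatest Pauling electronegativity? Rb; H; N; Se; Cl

H is in period 1, group 1; N is in period 2, group 15; Cl is in period 3, group 17; Se is in period 4, group 16; Rb is in period 5, group 1.
Atoms toward the upper right of the periodic table pull bonding electrons most strongly.
Here both period and group differ, so the two effects have to be weighed against each other.
H > Rb: H sits above Rb in group 1, so the down-group effect alone puts H higher.
Se > H: period and group pull opposite ways; the across-period shift dominates (2.55 vs 2.20).
N > Se: period and group pull opposite ways; the down-group shift dominates (3.04 vs 2.55).
Cl > N: the two effects oppose for this pair; the across-period effect wins (3.16 vs 3.04).
For reference (Pauling): H 2.20, N 3.04, Cl 3.16, Se 2.55, Rb 0.82.
The greatest Pauling electronegativity among these belongs to Cl.

Cl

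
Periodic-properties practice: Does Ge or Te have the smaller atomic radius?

Ge

Ge is in period 4, group 14; Te is in period 5, group 16.
Moving right in a period, electrons are added to the same shell under a stronger nuclear pull, so atoms get smaller; moving down, a new shell is opened and atoms get larger.
These span different periods and groups, so the two trends combine.
Te > Ge: period and group pull opposite ways; the down-group shift dominates (136 vs 121 pm).
For reference (pm): Ge 121, Te 136.
So Ge has the smaller atomic radius (Ge < Te).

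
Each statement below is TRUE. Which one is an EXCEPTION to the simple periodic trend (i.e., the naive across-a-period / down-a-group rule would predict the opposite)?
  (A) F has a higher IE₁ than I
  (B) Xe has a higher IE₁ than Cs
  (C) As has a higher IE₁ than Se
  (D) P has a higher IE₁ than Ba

(C)

The general trend: IE₁ increases across a period and decreases down a group.
(A) F (period 2, group 17) vs I (period 5, group 17): the stated order agrees with the simple trend.
(B) Xe (period 5, group 18) vs Cs (period 6, group 1): the stated order agrees with the simple trend.
(C) As (period 4, group 15) vs Se (period 4, group 16): the stated order contradicts the simple trend.
(D) P (period 3, group 15) vs Ba (period 6, group 2): the stated order agrees with the simple trend.
The exception is (C): Se (4p⁴) ionizes more easily than half-filled As (4p³).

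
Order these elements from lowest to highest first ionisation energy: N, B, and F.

B < N < F

First ionization energy rises across a period (greater Z_eff holds electrons more tightly) and falls down a group (valence electrons are farther from the nucleus).
All lie in period 2, so first ionization energy increases left to right.
So from lowest to highest: B < N < F.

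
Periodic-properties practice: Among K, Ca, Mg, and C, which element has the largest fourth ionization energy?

After 3 electrons have been removed, what remains? K³⁺ is already 2 electrons into the core; Ca³⁺ is already 1 electron into the core; Mg³⁺ is already 1 electron into the core; C³⁺ still has 1 valence electron.
Usually core removal costs more than valence removal, but here the competition is close: a tightly held n=2 valence electron can cost more to remove than an n=3 core electron, so the actual values have to decide it.
The numbers (kJ/mol): K 5877, Ca 6491, Mg 10543, C 6223.
Overall IE_4 order: K < C < Ca < Mg.

Mg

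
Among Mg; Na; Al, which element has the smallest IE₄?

IE_4 is the cost of taking one more electron from the +3 cation: Mg³⁺ is already 1 electron into the core; Na³⁺ is already 2 electrons into the core; Al³⁺ is the bare [Ne] core.
All of these are removing an electron from a noble-gas core or deeper; the smaller core (lower principal quantum number) is held far more tightly, and within a period the higher nuclear charge binds the same core more tightly.
Tabulated IE_4 (kJ/mol): Mg 10543, Na 9543, Al 11577.
Overall IE_4 order: Na < Mg < Al.

Na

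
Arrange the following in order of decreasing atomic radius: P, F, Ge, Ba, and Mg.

F is in period 2, group 17; Mg is in period 3, group 2; P is in period 3, group 15; Ge is in period 4, group 14; Ba is in period 6, group 2.
Across a period the added protons contract the valence shell; down a group each new principal shell makes the atom larger.
Neither a single period nor a single group — weigh both effects.
P > F: relative to F, both the across-period and down-group shifts push P's atomic radius up.
Ge > P: relative to P, both the across-period and down-group shifts push Ge's atomic radius up.
Mg > Ge: period and group pull opposite ways; the across-period shift dominates (139 vs 121 pm).
Ba > Mg: they share group 2; the group trend gives Ba the larger value.
Tabulated atomic radius (pm): F 64, Mg 139, P 111, Ge 121, Ba 196.
So from largest to smallest: Ba > Mg > Ge > P > F.

Ba > Mg > Ge > P > F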